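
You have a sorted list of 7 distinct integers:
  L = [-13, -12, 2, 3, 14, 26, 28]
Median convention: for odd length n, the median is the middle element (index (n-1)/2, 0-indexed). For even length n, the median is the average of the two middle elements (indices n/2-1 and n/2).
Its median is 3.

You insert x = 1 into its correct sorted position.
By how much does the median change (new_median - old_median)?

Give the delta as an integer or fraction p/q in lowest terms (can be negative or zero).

Answer: -1/2

Derivation:
Old median = 3
After inserting x = 1: new sorted = [-13, -12, 1, 2, 3, 14, 26, 28]
New median = 5/2
Delta = 5/2 - 3 = -1/2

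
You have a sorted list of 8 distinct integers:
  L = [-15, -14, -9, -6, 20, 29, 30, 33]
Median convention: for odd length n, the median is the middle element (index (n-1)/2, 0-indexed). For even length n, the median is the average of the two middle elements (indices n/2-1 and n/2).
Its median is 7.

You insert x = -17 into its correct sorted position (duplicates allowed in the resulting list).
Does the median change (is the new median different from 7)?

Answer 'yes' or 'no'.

Old median = 7
Insert x = -17
New median = -6
Changed? yes

Answer: yes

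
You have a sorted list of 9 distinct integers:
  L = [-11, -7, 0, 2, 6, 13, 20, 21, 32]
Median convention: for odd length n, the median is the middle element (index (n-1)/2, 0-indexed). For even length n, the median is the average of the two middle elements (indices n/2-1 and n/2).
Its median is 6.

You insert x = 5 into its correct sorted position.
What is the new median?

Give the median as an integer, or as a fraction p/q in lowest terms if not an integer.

Answer: 11/2

Derivation:
Old list (sorted, length 9): [-11, -7, 0, 2, 6, 13, 20, 21, 32]
Old median = 6
Insert x = 5
Old length odd (9). Middle was index 4 = 6.
New length even (10). New median = avg of two middle elements.
x = 5: 4 elements are < x, 5 elements are > x.
New sorted list: [-11, -7, 0, 2, 5, 6, 13, 20, 21, 32]
New median = 11/2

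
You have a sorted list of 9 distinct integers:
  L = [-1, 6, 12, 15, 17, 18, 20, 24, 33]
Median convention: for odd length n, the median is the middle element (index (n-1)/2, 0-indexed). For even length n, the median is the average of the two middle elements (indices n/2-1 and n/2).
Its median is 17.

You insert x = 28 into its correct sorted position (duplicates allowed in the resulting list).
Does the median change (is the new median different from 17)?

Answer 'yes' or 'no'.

Answer: yes

Derivation:
Old median = 17
Insert x = 28
New median = 35/2
Changed? yes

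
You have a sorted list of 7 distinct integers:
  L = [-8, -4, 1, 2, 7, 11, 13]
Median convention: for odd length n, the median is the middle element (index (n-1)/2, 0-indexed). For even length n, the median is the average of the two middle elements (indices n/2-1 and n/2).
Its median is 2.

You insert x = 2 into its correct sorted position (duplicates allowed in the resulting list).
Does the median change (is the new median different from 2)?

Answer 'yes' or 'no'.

Answer: no

Derivation:
Old median = 2
Insert x = 2
New median = 2
Changed? no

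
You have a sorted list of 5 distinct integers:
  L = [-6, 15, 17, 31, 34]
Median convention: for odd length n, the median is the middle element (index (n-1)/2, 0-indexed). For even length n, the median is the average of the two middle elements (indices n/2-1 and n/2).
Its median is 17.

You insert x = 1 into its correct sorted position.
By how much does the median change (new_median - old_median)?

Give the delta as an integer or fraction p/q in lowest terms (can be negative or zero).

Answer: -1

Derivation:
Old median = 17
After inserting x = 1: new sorted = [-6, 1, 15, 17, 31, 34]
New median = 16
Delta = 16 - 17 = -1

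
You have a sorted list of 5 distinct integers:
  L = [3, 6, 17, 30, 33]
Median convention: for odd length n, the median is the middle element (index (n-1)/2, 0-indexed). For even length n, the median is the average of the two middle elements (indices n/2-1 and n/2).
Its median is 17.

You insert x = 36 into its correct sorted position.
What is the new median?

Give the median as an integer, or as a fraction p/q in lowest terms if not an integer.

Answer: 47/2

Derivation:
Old list (sorted, length 5): [3, 6, 17, 30, 33]
Old median = 17
Insert x = 36
Old length odd (5). Middle was index 2 = 17.
New length even (6). New median = avg of two middle elements.
x = 36: 5 elements are < x, 0 elements are > x.
New sorted list: [3, 6, 17, 30, 33, 36]
New median = 47/2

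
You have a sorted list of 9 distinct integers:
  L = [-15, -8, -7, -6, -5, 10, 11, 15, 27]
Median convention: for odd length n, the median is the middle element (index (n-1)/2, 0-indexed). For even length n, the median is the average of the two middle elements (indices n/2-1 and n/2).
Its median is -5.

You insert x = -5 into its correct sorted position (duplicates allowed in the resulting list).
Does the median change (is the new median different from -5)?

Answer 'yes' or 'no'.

Answer: no

Derivation:
Old median = -5
Insert x = -5
New median = -5
Changed? no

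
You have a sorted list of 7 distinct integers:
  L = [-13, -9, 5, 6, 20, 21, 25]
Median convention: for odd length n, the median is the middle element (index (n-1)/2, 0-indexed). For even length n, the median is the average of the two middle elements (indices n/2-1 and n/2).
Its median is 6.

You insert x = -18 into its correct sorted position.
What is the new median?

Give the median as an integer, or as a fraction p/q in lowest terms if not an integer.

Answer: 11/2

Derivation:
Old list (sorted, length 7): [-13, -9, 5, 6, 20, 21, 25]
Old median = 6
Insert x = -18
Old length odd (7). Middle was index 3 = 6.
New length even (8). New median = avg of two middle elements.
x = -18: 0 elements are < x, 7 elements are > x.
New sorted list: [-18, -13, -9, 5, 6, 20, 21, 25]
New median = 11/2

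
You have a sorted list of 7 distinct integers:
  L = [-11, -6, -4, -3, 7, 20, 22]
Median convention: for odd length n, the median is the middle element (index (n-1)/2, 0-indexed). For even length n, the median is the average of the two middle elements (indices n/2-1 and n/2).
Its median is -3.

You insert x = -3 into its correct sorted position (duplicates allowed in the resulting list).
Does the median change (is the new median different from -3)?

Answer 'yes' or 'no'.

Old median = -3
Insert x = -3
New median = -3
Changed? no

Answer: no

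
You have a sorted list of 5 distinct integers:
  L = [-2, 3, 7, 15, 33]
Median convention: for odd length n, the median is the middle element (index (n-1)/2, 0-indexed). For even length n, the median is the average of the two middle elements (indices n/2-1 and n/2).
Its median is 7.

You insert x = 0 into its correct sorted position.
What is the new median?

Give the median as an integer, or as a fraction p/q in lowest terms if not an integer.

Answer: 5

Derivation:
Old list (sorted, length 5): [-2, 3, 7, 15, 33]
Old median = 7
Insert x = 0
Old length odd (5). Middle was index 2 = 7.
New length even (6). New median = avg of two middle elements.
x = 0: 1 elements are < x, 4 elements are > x.
New sorted list: [-2, 0, 3, 7, 15, 33]
New median = 5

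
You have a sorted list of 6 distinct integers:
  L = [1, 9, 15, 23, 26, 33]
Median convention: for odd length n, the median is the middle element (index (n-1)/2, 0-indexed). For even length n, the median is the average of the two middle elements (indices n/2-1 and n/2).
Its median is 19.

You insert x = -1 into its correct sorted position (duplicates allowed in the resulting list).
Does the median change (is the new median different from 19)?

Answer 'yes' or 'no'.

Answer: yes

Derivation:
Old median = 19
Insert x = -1
New median = 15
Changed? yes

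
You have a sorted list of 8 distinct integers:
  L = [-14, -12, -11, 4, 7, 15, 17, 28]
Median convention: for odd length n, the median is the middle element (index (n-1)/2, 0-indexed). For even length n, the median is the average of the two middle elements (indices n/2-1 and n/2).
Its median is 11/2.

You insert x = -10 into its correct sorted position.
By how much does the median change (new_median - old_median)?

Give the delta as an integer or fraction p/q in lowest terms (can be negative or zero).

Answer: -3/2

Derivation:
Old median = 11/2
After inserting x = -10: new sorted = [-14, -12, -11, -10, 4, 7, 15, 17, 28]
New median = 4
Delta = 4 - 11/2 = -3/2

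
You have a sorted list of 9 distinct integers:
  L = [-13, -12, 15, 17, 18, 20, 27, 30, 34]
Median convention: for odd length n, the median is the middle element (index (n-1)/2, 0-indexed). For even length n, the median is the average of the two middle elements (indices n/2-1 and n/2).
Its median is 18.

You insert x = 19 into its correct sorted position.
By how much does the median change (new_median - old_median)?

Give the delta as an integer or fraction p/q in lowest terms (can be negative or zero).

Old median = 18
After inserting x = 19: new sorted = [-13, -12, 15, 17, 18, 19, 20, 27, 30, 34]
New median = 37/2
Delta = 37/2 - 18 = 1/2

Answer: 1/2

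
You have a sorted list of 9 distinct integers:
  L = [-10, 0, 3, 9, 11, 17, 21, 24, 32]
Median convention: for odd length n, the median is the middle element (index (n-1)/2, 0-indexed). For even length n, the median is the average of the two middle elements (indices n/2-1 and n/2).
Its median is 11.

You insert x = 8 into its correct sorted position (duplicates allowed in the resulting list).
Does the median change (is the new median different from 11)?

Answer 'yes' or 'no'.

Answer: yes

Derivation:
Old median = 11
Insert x = 8
New median = 10
Changed? yes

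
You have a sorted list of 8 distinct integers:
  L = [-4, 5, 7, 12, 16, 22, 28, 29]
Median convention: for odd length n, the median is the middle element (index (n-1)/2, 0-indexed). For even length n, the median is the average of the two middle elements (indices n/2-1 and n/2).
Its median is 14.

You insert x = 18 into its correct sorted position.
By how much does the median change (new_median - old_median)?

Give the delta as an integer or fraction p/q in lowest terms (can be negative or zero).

Answer: 2

Derivation:
Old median = 14
After inserting x = 18: new sorted = [-4, 5, 7, 12, 16, 18, 22, 28, 29]
New median = 16
Delta = 16 - 14 = 2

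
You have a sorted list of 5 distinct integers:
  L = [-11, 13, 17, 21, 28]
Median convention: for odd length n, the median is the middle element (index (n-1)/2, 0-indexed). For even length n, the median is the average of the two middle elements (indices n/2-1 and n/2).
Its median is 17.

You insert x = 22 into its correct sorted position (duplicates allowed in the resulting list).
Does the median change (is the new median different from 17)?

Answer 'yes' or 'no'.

Old median = 17
Insert x = 22
New median = 19
Changed? yes

Answer: yes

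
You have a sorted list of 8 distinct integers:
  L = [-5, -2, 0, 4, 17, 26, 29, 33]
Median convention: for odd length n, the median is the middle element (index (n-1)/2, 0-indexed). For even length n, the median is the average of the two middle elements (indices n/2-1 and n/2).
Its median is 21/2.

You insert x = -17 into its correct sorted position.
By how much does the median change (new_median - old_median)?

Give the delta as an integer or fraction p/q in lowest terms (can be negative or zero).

Answer: -13/2

Derivation:
Old median = 21/2
After inserting x = -17: new sorted = [-17, -5, -2, 0, 4, 17, 26, 29, 33]
New median = 4
Delta = 4 - 21/2 = -13/2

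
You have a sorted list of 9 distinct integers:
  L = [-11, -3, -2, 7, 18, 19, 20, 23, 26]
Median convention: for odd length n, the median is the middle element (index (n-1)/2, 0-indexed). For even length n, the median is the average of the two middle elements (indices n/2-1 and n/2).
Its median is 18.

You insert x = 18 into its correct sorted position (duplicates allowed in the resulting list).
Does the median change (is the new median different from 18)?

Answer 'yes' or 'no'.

Old median = 18
Insert x = 18
New median = 18
Changed? no

Answer: no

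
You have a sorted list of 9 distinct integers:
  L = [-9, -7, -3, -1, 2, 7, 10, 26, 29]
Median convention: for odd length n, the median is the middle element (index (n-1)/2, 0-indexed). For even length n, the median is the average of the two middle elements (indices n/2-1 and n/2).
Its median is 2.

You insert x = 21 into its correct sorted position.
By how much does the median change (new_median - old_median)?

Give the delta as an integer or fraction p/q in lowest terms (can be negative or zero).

Old median = 2
After inserting x = 21: new sorted = [-9, -7, -3, -1, 2, 7, 10, 21, 26, 29]
New median = 9/2
Delta = 9/2 - 2 = 5/2

Answer: 5/2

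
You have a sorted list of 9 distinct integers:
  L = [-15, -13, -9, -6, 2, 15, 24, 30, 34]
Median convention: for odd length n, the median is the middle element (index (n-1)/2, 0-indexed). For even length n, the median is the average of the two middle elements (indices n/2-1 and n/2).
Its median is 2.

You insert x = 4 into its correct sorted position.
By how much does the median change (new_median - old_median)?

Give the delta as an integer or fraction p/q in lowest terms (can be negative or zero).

Old median = 2
After inserting x = 4: new sorted = [-15, -13, -9, -6, 2, 4, 15, 24, 30, 34]
New median = 3
Delta = 3 - 2 = 1

Answer: 1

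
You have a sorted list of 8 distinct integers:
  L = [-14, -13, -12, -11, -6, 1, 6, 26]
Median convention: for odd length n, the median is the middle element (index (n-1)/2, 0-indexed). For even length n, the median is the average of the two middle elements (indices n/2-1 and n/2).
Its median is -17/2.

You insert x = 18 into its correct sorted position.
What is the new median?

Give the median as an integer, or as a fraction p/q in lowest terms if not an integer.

Answer: -6

Derivation:
Old list (sorted, length 8): [-14, -13, -12, -11, -6, 1, 6, 26]
Old median = -17/2
Insert x = 18
Old length even (8). Middle pair: indices 3,4 = -11,-6.
New length odd (9). New median = single middle element.
x = 18: 7 elements are < x, 1 elements are > x.
New sorted list: [-14, -13, -12, -11, -6, 1, 6, 18, 26]
New median = -6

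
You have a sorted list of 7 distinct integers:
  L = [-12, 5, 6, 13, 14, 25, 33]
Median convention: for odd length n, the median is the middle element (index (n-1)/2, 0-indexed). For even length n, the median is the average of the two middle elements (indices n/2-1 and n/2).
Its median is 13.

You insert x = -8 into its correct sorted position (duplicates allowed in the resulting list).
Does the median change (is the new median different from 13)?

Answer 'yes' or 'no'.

Answer: yes

Derivation:
Old median = 13
Insert x = -8
New median = 19/2
Changed? yes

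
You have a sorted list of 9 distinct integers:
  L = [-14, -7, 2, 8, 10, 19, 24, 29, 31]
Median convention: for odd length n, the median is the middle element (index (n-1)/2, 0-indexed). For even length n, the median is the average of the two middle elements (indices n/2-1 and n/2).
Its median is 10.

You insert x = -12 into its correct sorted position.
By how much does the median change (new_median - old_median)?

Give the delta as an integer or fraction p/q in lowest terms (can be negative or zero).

Old median = 10
After inserting x = -12: new sorted = [-14, -12, -7, 2, 8, 10, 19, 24, 29, 31]
New median = 9
Delta = 9 - 10 = -1

Answer: -1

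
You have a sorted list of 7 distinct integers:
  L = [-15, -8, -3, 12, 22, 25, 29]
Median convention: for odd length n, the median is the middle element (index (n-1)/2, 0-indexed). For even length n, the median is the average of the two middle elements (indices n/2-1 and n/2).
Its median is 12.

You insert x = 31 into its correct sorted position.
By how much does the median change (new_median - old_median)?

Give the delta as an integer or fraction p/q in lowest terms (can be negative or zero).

Old median = 12
After inserting x = 31: new sorted = [-15, -8, -3, 12, 22, 25, 29, 31]
New median = 17
Delta = 17 - 12 = 5

Answer: 5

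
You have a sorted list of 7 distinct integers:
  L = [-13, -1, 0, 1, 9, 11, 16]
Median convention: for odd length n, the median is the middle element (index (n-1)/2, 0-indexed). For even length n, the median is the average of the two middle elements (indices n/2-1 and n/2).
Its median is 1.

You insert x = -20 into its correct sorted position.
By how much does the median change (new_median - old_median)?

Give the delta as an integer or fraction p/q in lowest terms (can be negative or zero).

Old median = 1
After inserting x = -20: new sorted = [-20, -13, -1, 0, 1, 9, 11, 16]
New median = 1/2
Delta = 1/2 - 1 = -1/2

Answer: -1/2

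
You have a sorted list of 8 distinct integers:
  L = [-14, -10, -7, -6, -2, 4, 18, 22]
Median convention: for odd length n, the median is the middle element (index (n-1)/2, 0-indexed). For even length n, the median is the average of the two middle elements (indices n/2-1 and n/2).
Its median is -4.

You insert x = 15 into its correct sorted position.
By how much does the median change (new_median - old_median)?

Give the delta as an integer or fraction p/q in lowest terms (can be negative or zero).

Old median = -4
After inserting x = 15: new sorted = [-14, -10, -7, -6, -2, 4, 15, 18, 22]
New median = -2
Delta = -2 - -4 = 2

Answer: 2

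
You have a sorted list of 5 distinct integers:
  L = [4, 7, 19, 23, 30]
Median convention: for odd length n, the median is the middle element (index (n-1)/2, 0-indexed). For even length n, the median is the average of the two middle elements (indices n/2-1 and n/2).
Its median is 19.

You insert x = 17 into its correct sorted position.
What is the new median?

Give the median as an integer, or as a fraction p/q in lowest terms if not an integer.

Old list (sorted, length 5): [4, 7, 19, 23, 30]
Old median = 19
Insert x = 17
Old length odd (5). Middle was index 2 = 19.
New length even (6). New median = avg of two middle elements.
x = 17: 2 elements are < x, 3 elements are > x.
New sorted list: [4, 7, 17, 19, 23, 30]
New median = 18

Answer: 18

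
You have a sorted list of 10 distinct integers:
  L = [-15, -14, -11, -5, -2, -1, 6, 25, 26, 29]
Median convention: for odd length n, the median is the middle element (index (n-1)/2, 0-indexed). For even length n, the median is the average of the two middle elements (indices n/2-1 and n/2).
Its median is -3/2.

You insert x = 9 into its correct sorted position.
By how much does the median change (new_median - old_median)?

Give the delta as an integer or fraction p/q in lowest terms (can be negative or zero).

Answer: 1/2

Derivation:
Old median = -3/2
After inserting x = 9: new sorted = [-15, -14, -11, -5, -2, -1, 6, 9, 25, 26, 29]
New median = -1
Delta = -1 - -3/2 = 1/2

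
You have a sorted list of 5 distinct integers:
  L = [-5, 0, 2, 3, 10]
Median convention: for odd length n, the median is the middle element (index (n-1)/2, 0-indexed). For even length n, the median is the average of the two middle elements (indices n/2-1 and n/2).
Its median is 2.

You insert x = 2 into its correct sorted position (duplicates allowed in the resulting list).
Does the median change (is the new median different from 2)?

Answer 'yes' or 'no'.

Old median = 2
Insert x = 2
New median = 2
Changed? no

Answer: no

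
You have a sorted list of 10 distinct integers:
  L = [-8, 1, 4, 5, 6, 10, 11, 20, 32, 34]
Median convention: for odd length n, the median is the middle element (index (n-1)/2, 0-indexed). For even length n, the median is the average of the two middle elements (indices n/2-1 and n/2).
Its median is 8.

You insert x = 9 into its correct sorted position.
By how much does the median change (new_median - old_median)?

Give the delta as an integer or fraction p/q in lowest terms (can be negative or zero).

Answer: 1

Derivation:
Old median = 8
After inserting x = 9: new sorted = [-8, 1, 4, 5, 6, 9, 10, 11, 20, 32, 34]
New median = 9
Delta = 9 - 8 = 1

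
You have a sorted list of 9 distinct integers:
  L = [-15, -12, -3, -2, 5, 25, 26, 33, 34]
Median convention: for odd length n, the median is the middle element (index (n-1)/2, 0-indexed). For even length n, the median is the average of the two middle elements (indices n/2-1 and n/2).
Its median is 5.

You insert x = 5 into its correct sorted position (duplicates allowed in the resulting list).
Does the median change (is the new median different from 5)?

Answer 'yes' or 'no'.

Answer: no

Derivation:
Old median = 5
Insert x = 5
New median = 5
Changed? no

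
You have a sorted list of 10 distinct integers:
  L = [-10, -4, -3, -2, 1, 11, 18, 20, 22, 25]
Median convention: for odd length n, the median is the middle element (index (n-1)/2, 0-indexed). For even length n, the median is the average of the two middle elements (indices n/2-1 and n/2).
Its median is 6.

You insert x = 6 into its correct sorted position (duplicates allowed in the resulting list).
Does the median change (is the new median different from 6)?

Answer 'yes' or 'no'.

Old median = 6
Insert x = 6
New median = 6
Changed? no

Answer: no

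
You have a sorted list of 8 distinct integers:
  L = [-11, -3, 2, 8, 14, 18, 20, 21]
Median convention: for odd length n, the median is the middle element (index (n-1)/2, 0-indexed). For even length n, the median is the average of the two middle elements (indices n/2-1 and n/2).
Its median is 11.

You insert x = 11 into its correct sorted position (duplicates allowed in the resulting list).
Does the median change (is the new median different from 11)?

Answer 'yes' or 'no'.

Old median = 11
Insert x = 11
New median = 11
Changed? no

Answer: no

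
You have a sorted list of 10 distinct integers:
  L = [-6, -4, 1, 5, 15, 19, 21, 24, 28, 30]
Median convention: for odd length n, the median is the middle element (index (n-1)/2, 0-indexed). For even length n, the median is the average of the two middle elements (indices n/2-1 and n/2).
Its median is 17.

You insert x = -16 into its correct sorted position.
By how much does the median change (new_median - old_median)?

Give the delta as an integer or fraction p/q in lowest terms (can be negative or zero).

Answer: -2

Derivation:
Old median = 17
After inserting x = -16: new sorted = [-16, -6, -4, 1, 5, 15, 19, 21, 24, 28, 30]
New median = 15
Delta = 15 - 17 = -2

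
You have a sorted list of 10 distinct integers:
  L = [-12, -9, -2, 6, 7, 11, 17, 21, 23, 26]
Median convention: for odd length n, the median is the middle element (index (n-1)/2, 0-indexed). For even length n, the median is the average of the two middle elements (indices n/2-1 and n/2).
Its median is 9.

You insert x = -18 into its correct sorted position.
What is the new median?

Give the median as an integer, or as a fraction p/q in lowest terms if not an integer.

Old list (sorted, length 10): [-12, -9, -2, 6, 7, 11, 17, 21, 23, 26]
Old median = 9
Insert x = -18
Old length even (10). Middle pair: indices 4,5 = 7,11.
New length odd (11). New median = single middle element.
x = -18: 0 elements are < x, 10 elements are > x.
New sorted list: [-18, -12, -9, -2, 6, 7, 11, 17, 21, 23, 26]
New median = 7

Answer: 7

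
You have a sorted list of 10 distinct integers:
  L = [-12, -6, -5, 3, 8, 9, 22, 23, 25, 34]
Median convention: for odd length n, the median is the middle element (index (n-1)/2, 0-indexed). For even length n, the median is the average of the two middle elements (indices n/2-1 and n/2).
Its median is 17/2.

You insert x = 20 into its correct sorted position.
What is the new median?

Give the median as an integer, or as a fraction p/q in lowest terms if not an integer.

Answer: 9

Derivation:
Old list (sorted, length 10): [-12, -6, -5, 3, 8, 9, 22, 23, 25, 34]
Old median = 17/2
Insert x = 20
Old length even (10). Middle pair: indices 4,5 = 8,9.
New length odd (11). New median = single middle element.
x = 20: 6 elements are < x, 4 elements are > x.
New sorted list: [-12, -6, -5, 3, 8, 9, 20, 22, 23, 25, 34]
New median = 9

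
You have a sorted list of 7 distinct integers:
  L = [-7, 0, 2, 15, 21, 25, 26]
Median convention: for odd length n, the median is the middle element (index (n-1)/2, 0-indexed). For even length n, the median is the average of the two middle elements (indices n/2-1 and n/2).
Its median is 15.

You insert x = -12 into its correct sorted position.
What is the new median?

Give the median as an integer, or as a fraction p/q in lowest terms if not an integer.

Old list (sorted, length 7): [-7, 0, 2, 15, 21, 25, 26]
Old median = 15
Insert x = -12
Old length odd (7). Middle was index 3 = 15.
New length even (8). New median = avg of two middle elements.
x = -12: 0 elements are < x, 7 elements are > x.
New sorted list: [-12, -7, 0, 2, 15, 21, 25, 26]
New median = 17/2

Answer: 17/2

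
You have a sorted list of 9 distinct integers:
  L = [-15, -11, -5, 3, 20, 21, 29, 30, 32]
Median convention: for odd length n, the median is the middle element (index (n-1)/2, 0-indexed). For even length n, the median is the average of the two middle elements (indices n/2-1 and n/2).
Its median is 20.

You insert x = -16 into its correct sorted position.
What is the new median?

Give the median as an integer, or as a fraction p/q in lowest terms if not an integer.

Old list (sorted, length 9): [-15, -11, -5, 3, 20, 21, 29, 30, 32]
Old median = 20
Insert x = -16
Old length odd (9). Middle was index 4 = 20.
New length even (10). New median = avg of two middle elements.
x = -16: 0 elements are < x, 9 elements are > x.
New sorted list: [-16, -15, -11, -5, 3, 20, 21, 29, 30, 32]
New median = 23/2

Answer: 23/2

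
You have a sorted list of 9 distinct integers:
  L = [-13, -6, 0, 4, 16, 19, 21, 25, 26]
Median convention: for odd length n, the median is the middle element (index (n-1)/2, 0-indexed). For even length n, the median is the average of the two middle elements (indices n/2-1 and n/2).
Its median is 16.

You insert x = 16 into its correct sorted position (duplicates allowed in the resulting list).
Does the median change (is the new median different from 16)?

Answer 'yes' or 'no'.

Old median = 16
Insert x = 16
New median = 16
Changed? no

Answer: no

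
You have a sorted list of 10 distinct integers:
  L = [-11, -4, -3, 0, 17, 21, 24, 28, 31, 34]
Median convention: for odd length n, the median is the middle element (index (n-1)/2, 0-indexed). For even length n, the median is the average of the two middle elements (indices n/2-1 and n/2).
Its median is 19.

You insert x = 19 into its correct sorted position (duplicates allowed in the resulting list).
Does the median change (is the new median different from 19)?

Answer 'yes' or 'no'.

Old median = 19
Insert x = 19
New median = 19
Changed? no

Answer: no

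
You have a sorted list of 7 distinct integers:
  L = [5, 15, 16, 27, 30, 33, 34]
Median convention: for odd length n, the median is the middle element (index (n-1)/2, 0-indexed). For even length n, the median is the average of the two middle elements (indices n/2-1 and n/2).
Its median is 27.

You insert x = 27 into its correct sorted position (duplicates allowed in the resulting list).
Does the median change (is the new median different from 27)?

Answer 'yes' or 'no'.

Old median = 27
Insert x = 27
New median = 27
Changed? no

Answer: no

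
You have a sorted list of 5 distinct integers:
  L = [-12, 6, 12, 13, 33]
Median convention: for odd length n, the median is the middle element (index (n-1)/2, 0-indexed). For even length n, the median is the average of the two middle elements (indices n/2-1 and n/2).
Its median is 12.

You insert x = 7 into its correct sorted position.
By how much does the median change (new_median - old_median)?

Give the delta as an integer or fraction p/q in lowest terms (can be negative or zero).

Answer: -5/2

Derivation:
Old median = 12
After inserting x = 7: new sorted = [-12, 6, 7, 12, 13, 33]
New median = 19/2
Delta = 19/2 - 12 = -5/2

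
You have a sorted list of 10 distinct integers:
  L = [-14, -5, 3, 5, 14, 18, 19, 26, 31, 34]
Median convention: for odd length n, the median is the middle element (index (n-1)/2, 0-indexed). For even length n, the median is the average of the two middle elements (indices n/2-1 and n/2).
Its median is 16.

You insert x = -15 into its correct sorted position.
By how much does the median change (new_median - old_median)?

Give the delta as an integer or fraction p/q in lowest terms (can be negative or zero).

Old median = 16
After inserting x = -15: new sorted = [-15, -14, -5, 3, 5, 14, 18, 19, 26, 31, 34]
New median = 14
Delta = 14 - 16 = -2

Answer: -2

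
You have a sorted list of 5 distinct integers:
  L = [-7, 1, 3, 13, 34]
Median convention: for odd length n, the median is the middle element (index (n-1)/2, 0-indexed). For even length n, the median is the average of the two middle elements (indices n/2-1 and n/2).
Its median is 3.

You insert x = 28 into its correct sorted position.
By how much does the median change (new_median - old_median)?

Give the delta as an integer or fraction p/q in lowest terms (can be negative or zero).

Old median = 3
After inserting x = 28: new sorted = [-7, 1, 3, 13, 28, 34]
New median = 8
Delta = 8 - 3 = 5

Answer: 5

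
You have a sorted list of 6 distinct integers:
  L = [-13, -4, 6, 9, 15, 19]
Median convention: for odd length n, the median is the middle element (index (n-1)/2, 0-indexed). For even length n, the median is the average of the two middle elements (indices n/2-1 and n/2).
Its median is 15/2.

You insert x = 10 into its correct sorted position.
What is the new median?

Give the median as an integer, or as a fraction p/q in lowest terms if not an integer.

Old list (sorted, length 6): [-13, -4, 6, 9, 15, 19]
Old median = 15/2
Insert x = 10
Old length even (6). Middle pair: indices 2,3 = 6,9.
New length odd (7). New median = single middle element.
x = 10: 4 elements are < x, 2 elements are > x.
New sorted list: [-13, -4, 6, 9, 10, 15, 19]
New median = 9

Answer: 9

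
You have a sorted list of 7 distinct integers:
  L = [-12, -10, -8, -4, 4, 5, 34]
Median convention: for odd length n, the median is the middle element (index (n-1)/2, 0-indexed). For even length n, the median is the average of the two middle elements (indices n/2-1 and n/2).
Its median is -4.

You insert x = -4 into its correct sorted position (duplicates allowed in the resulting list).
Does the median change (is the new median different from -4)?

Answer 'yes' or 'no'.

Old median = -4
Insert x = -4
New median = -4
Changed? no

Answer: no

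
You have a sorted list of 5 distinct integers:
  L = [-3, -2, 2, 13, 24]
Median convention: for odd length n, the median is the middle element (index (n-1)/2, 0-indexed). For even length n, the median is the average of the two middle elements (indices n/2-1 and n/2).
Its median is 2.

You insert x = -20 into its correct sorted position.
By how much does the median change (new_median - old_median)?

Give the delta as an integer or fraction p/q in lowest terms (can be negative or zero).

Answer: -2

Derivation:
Old median = 2
After inserting x = -20: new sorted = [-20, -3, -2, 2, 13, 24]
New median = 0
Delta = 0 - 2 = -2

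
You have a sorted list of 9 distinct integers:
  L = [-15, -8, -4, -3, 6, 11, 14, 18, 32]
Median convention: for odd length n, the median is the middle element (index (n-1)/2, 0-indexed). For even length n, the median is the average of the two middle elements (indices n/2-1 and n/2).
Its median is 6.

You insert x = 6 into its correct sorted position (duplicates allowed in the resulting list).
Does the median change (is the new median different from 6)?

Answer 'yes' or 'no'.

Old median = 6
Insert x = 6
New median = 6
Changed? no

Answer: no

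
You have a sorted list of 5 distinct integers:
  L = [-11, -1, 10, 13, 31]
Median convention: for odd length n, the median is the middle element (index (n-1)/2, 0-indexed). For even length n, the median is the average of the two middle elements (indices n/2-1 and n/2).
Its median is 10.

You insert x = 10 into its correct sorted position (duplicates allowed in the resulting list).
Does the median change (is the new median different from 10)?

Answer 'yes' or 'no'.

Old median = 10
Insert x = 10
New median = 10
Changed? no

Answer: no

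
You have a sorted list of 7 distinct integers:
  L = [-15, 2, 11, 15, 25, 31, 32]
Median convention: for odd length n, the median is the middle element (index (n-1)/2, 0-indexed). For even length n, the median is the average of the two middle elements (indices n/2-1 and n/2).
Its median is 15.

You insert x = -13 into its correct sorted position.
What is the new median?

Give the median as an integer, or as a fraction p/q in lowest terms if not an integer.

Old list (sorted, length 7): [-15, 2, 11, 15, 25, 31, 32]
Old median = 15
Insert x = -13
Old length odd (7). Middle was index 3 = 15.
New length even (8). New median = avg of two middle elements.
x = -13: 1 elements are < x, 6 elements are > x.
New sorted list: [-15, -13, 2, 11, 15, 25, 31, 32]
New median = 13

Answer: 13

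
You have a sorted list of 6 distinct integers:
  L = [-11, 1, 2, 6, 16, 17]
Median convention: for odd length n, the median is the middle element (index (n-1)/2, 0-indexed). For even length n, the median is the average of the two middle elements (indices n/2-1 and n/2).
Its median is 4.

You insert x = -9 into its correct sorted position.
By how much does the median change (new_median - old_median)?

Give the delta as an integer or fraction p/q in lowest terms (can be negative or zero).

Answer: -2

Derivation:
Old median = 4
After inserting x = -9: new sorted = [-11, -9, 1, 2, 6, 16, 17]
New median = 2
Delta = 2 - 4 = -2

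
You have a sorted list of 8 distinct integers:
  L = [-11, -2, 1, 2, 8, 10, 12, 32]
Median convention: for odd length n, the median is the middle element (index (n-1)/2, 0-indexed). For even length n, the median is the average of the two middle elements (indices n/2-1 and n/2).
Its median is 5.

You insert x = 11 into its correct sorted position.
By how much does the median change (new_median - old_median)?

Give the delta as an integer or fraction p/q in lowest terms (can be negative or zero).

Answer: 3

Derivation:
Old median = 5
After inserting x = 11: new sorted = [-11, -2, 1, 2, 8, 10, 11, 12, 32]
New median = 8
Delta = 8 - 5 = 3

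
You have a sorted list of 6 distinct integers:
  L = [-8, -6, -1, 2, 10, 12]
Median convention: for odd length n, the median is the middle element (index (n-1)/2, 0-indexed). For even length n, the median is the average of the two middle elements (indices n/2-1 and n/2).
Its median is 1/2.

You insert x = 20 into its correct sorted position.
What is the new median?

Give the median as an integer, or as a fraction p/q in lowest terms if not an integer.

Old list (sorted, length 6): [-8, -6, -1, 2, 10, 12]
Old median = 1/2
Insert x = 20
Old length even (6). Middle pair: indices 2,3 = -1,2.
New length odd (7). New median = single middle element.
x = 20: 6 elements are < x, 0 elements are > x.
New sorted list: [-8, -6, -1, 2, 10, 12, 20]
New median = 2

Answer: 2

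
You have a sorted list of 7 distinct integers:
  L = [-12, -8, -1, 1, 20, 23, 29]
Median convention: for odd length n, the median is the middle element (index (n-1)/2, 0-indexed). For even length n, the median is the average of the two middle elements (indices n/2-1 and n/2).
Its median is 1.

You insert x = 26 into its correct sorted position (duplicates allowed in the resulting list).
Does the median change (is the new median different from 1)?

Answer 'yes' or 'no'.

Answer: yes

Derivation:
Old median = 1
Insert x = 26
New median = 21/2
Changed? yes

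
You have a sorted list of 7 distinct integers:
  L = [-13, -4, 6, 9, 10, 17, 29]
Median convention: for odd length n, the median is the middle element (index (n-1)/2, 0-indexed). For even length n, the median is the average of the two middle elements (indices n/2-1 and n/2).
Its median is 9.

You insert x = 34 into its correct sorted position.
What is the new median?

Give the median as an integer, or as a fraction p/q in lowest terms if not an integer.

Answer: 19/2

Derivation:
Old list (sorted, length 7): [-13, -4, 6, 9, 10, 17, 29]
Old median = 9
Insert x = 34
Old length odd (7). Middle was index 3 = 9.
New length even (8). New median = avg of two middle elements.
x = 34: 7 elements are < x, 0 elements are > x.
New sorted list: [-13, -4, 6, 9, 10, 17, 29, 34]
New median = 19/2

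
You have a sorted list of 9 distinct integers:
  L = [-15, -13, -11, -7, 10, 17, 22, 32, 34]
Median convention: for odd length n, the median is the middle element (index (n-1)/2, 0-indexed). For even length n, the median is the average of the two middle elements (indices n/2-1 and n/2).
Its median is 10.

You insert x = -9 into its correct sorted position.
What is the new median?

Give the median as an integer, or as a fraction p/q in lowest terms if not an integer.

Answer: 3/2

Derivation:
Old list (sorted, length 9): [-15, -13, -11, -7, 10, 17, 22, 32, 34]
Old median = 10
Insert x = -9
Old length odd (9). Middle was index 4 = 10.
New length even (10). New median = avg of two middle elements.
x = -9: 3 elements are < x, 6 elements are > x.
New sorted list: [-15, -13, -11, -9, -7, 10, 17, 22, 32, 34]
New median = 3/2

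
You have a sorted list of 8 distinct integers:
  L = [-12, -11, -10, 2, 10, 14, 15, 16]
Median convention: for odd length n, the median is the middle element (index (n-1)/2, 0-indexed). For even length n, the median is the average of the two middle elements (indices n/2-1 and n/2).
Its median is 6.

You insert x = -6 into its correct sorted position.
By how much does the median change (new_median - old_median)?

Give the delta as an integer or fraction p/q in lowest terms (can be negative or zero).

Answer: -4

Derivation:
Old median = 6
After inserting x = -6: new sorted = [-12, -11, -10, -6, 2, 10, 14, 15, 16]
New median = 2
Delta = 2 - 6 = -4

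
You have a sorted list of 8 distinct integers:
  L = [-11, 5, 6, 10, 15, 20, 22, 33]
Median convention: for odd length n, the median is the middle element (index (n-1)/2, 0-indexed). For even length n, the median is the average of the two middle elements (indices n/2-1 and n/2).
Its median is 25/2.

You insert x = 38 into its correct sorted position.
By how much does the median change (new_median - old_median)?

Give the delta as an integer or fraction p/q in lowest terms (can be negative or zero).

Answer: 5/2

Derivation:
Old median = 25/2
After inserting x = 38: new sorted = [-11, 5, 6, 10, 15, 20, 22, 33, 38]
New median = 15
Delta = 15 - 25/2 = 5/2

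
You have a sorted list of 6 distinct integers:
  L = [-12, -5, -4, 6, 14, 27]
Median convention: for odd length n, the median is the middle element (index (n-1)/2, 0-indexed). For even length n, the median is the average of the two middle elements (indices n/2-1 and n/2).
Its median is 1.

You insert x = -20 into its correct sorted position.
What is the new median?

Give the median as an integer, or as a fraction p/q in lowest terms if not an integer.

Old list (sorted, length 6): [-12, -5, -4, 6, 14, 27]
Old median = 1
Insert x = -20
Old length even (6). Middle pair: indices 2,3 = -4,6.
New length odd (7). New median = single middle element.
x = -20: 0 elements are < x, 6 elements are > x.
New sorted list: [-20, -12, -5, -4, 6, 14, 27]
New median = -4

Answer: -4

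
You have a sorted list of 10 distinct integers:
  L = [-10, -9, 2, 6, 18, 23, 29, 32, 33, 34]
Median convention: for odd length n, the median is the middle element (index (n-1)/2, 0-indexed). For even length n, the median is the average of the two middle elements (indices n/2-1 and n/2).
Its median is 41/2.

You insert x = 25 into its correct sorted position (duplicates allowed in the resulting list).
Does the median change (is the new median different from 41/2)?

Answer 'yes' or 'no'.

Answer: yes

Derivation:
Old median = 41/2
Insert x = 25
New median = 23
Changed? yes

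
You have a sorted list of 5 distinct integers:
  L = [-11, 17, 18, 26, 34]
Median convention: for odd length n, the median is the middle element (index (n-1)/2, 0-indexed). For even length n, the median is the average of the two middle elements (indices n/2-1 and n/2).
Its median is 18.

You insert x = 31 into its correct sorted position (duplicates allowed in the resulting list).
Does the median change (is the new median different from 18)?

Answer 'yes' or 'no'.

Answer: yes

Derivation:
Old median = 18
Insert x = 31
New median = 22
Changed? yes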